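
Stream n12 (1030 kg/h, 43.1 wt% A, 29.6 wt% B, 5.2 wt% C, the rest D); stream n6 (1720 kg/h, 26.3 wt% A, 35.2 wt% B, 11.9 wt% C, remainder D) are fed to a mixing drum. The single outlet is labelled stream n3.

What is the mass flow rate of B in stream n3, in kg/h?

B out = B in = 1030×0.296 + 1720×0.352 = 910.32 kg/h.

910.3 kg/h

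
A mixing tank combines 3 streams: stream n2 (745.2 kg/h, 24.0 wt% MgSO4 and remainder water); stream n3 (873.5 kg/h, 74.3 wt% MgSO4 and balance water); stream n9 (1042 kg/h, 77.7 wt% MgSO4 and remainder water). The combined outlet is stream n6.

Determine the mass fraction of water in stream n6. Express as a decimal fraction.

Total flow out = 745.2 + 873.5 + 1042 = 2660.7 kg/h.
water in = 745.2×0.760 + 873.5×0.257 + 1042×0.223 = 1023.2 kg/h.
water mass fraction in n6 = 1023.2/2660.7 = 0.385.

0.385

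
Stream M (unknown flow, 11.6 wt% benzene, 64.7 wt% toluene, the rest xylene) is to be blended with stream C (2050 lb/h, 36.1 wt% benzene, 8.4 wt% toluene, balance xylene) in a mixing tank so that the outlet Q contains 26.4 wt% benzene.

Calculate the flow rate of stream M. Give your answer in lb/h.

1344 lb/h

Let M be the unknown flow. Total out = 2050 + M.
benzene balance: 740.05 + 0.116·M = 0.264·(2050 + M)
(0.116 − 0.264)·M = 0.264×2050 − 740.05 = -198.85
M = -198.85 / -0.148 = 1343.6 lb/h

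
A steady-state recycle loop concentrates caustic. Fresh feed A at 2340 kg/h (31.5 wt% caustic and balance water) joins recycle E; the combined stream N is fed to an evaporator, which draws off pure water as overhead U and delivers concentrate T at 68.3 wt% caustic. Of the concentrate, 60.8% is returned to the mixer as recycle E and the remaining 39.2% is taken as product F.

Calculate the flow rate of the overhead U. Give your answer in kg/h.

1261 kg/h

Overall caustic balance (none leaves overhead): caustic in fresh feed = caustic in product, i.e. 2340×0.315 = (1−0.608)·T·0.683.
T = 737.1/(0.683×0.392) = 2753.1 kg/h.
Recycle E = 0.608×2753.1 = 1673.9 kg/h.
Combined feed N = 2340 + 1673.9 = 4013.9 kg/h.
Overhead U = N − T = 4013.9 − 2753.1 = 1260.8 kg/h.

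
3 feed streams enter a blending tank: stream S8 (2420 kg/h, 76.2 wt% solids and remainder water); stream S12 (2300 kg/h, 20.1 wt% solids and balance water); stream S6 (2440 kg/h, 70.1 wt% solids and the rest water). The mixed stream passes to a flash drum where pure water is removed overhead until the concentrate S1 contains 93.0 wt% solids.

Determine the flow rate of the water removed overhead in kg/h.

2841 kg/h

solids entering = 2420×0.762 + 2300×0.201 + 2440×0.701 = 4016.8 kg/h.
All solids reports to S1, so S1 = 4016.8/0.930 = 4319.1 kg/h.
Total feed = 7160 kg/h; overhead = 7160 − 4319.1 = 2840.9 kg/h.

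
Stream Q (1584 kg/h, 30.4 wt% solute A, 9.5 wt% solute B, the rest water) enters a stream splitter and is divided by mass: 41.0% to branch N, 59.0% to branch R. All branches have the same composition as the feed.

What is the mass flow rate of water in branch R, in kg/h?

561.7 kg/h

Branch R total = 0.590×1584 = 934.56 kg/h.
water in R = 0.601×934.56 = 561.67 kg/h.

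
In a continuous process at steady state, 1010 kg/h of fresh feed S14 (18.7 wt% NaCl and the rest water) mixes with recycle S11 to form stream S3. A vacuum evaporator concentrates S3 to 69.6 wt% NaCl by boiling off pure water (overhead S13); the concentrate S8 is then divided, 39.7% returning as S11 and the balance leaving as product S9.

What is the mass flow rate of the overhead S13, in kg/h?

738.6 kg/h

Overall NaCl balance (none leaves overhead): NaCl in fresh feed = NaCl in product, i.e. 1010×0.187 = (1−0.397)·S8·0.696.
S8 = 188.87/(0.696×0.603) = 450.02 kg/h.
Recycle S11 = 0.397×450.02 = 178.66 kg/h.
Combined feed S3 = 1010 + 178.66 = 1188.7 kg/h.
Overhead S13 = S3 − S8 = 1188.7 − 450.02 = 738.64 kg/h.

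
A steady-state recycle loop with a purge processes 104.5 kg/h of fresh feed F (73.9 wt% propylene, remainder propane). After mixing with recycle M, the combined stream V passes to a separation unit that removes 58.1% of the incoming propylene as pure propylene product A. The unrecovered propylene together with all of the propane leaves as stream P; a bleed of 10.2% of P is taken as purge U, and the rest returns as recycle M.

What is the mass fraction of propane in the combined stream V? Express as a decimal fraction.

propane enters only via F and leaves only via the purge: 104.5×0.261 = 0.102×(propane in P), and the separation unit passes all propane, so propane in V = propane in P = 267.4 kg/h.
propylene in V: m_A = 104.5×0.739 + (1−0.102)·(1−0.581)·m_A, so m_A = 77.225/0.6237 = 123.81 kg/h.
V = 123.81 + 267.4 = 391.21 kg/h.
propane fraction in V = 267.4/391.21 = 0.684.

0.684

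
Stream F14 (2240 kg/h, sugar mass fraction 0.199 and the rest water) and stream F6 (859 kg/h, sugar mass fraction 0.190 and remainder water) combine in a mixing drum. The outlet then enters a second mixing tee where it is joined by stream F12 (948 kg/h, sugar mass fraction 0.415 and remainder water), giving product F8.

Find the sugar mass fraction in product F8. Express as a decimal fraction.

0.248

Overall, product flow = 4047 kg/h.
sugar in = 2240×0.199 + 859×0.190 + 948×0.415 = 1002.4 kg/h.
sugar fraction in F8 = 0.248.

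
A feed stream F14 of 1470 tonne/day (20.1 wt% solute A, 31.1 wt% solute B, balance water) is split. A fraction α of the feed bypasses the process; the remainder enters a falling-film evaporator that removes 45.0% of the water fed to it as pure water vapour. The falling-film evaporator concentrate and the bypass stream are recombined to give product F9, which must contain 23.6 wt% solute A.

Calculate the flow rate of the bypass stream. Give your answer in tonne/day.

477.2 tonne/day

All 1470×0.201 = 295.47 tonne/day of solute A reaches F9, so F9 = 295.47/0.236 = 1252 tonne/day and vapour = 218.01 tonne/day.
The evaporator receives (1−α)·1470 of feed at 0.488 water and removes 0.450 of that water:
0.450×0.488×(1−α)×1470 = 218.01
(1−α) = 218.01/322.81 = 0.6753;  α = 0.3247.
Bypass flow = 0.3247×1470 = 477.25 tonne/day.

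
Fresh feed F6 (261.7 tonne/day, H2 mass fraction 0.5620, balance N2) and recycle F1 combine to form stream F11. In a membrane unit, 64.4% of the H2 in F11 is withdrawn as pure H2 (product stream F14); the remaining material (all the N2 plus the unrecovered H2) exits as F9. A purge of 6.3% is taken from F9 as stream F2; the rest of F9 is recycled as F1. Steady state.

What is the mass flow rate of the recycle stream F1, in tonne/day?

N2 enters only via F6 and leaves only via the purge: 261.7×0.438 = 0.063×(N2 in F9), and the membrane unit passes all N2, so N2 in F11 = N2 in F9 = 1819.4 tonne/day.
H2 in F11: m_A = 261.7×0.562 + (1−0.063)·(1−0.644)·m_A, so m_A = 147.08/0.6664 = 220.69 tonne/day.
F9 = (1−0.644)×220.69 + 1819.4 = 1898 tonne/day.
Recycle F1 = (1−0.063)×1898 = 1778.4 tonne/day.

1778 tonne/day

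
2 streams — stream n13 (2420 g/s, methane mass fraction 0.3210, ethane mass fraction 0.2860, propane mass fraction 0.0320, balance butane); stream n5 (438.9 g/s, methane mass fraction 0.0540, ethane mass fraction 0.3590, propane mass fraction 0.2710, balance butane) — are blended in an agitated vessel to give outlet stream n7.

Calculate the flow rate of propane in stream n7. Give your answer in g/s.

196.4 g/s

propane out = propane in = 2420×0.032 + 438.9×0.271 = 196.38 g/s.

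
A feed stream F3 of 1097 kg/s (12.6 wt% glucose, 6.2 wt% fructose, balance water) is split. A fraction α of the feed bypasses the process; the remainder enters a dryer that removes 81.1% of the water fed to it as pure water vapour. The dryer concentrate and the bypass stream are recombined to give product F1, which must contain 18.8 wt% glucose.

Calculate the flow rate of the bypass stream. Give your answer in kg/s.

547.6 kg/s

All 1097×0.126 = 138.22 kg/s of glucose reaches F1, so F1 = 138.22/0.188 = 735.22 kg/s and vapour = 361.78 kg/s.
The evaporator receives (1−α)·1097 of feed at 0.812 water and removes 0.811 of that water:
0.811×0.812×(1−α)×1097 = 361.78
(1−α) = 361.78/722.41 = 0.5008;  α = 0.4992.
Bypass flow = 0.4992×1097 = 547.63 kg/s.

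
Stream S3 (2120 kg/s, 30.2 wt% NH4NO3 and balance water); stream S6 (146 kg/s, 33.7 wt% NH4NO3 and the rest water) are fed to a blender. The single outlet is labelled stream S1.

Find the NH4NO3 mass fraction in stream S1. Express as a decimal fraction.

0.304

Total flow out = 2120 + 146 = 2266 kg/s.
NH4NO3 in = 2120×0.302 + 146×0.337 = 689.44 kg/s.
NH4NO3 mass fraction in S1 = 689.44/2266 = 0.304.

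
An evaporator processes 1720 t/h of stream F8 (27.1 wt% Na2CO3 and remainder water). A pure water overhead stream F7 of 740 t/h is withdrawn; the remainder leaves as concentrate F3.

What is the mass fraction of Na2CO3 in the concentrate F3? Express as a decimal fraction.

Na2CO3 is not removed: 1720×0.271 = 466.12 t/h of Na2CO3 enters F3.
Concentrate = 1720 − 740 = 980 t/h.
Mass fraction = 466.12/980 = 0.476.

0.476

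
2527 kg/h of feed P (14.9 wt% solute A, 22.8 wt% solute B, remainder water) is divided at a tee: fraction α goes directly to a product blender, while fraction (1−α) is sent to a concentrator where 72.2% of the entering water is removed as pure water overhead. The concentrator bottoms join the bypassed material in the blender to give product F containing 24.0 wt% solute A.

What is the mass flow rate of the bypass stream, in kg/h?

All 2527×0.149 = 376.52 kg/h of solute A reaches F, so F = 376.52/0.240 = 1568.8 kg/h and vapour = 958.15 kg/h.
The evaporator receives (1−α)·2527 of feed at 0.623 water and removes 0.722 of that water:
0.722×0.623×(1−α)×2527 = 958.15
(1−α) = 958.15/1136.7 = 0.8430;  α = 0.1570.
Bypass flow = 0.1570×2527 = 396.85 kg/h.

396.9 kg/h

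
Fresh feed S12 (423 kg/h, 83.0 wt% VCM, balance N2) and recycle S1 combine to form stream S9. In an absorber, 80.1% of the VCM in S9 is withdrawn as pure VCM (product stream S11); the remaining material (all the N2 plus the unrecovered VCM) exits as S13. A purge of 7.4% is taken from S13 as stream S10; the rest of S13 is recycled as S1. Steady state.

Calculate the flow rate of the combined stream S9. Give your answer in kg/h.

1402 kg/h

N2 enters only via S12 and leaves only via the purge: 423×0.170 = 0.074×(N2 in S13), and the absorber passes all N2, so N2 in S9 = N2 in S13 = 971.76 kg/h.
VCM in S9: m_A = 423×0.830 + (1−0.074)·(1−0.801)·m_A, so m_A = 351.09/0.8157 = 430.4 kg/h.
S9 = 430.4 + 971.76 = 1402.2 kg/h.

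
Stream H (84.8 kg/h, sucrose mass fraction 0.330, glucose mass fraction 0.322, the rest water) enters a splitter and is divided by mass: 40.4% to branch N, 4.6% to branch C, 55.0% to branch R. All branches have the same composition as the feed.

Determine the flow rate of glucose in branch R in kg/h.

15.02 kg/h

Branch R total = 0.550×84.8 = 46.64 kg/h.
glucose in R = 0.322×46.64 = 15.018 kg/h.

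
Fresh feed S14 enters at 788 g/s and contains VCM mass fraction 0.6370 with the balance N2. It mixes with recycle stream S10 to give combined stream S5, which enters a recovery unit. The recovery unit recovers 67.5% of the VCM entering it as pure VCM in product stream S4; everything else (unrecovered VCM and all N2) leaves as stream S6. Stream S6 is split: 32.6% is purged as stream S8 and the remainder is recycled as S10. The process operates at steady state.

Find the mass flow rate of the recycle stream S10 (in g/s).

N2 enters only via S14 and leaves only via the purge: 788×0.363 = 0.326×(N2 in S6), and the recovery unit passes all N2, so N2 in S5 = N2 in S6 = 877.44 g/s.
VCM in S5: m_A = 788×0.637 + (1−0.326)·(1−0.675)·m_A, so m_A = 501.96/0.7810 = 642.75 g/s.
S6 = (1−0.675)×642.75 + 877.44 = 1086.3 g/s.
Recycle S10 = (1−0.326)×1086.3 = 732.19 g/s.

732.2 g/s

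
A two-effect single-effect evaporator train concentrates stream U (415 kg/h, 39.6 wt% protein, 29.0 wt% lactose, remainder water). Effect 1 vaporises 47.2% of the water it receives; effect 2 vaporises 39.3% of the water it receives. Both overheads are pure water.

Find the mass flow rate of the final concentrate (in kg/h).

326.5 kg/h

water in feed = 415×0.314 = 130.31 kg/h.
After stage 1: water left = (1−0.472)×130.31 = 68.804; stream total = 353.49 kg/h.
After stage 2: water left = (1−0.393)×68.804 = 41.764; final concentrate = 326.45 kg/h.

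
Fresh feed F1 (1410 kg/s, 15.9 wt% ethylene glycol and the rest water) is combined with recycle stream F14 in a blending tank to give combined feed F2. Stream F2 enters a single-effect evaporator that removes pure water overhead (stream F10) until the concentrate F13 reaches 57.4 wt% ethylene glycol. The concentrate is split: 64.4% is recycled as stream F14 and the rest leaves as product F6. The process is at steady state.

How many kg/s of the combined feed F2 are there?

Overall ethylene glycol balance (none leaves overhead): ethylene glycol in fresh feed = ethylene glycol in product, i.e. 1410×0.159 = (1−0.644)·F13·0.574.
F13 = 224.19/(0.574×0.356) = 1097.1 kg/s.
Recycle F14 = 0.644×1097.1 = 706.55 kg/s.
Combined feed F2 = 1410 + 706.55 = 2116.5 kg/s.

2117 kg/s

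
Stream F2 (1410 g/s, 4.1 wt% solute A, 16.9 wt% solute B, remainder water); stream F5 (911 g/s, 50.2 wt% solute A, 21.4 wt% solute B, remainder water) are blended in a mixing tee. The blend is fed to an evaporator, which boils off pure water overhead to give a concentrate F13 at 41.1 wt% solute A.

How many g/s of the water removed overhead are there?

solute A entering = 1410×0.041 + 911×0.502 = 515.13 g/s.
All solute A reports to F13, so F13 = 515.13/0.411 = 1253.4 g/s.
Total feed = 2321 g/s; overhead = 2321 − 1253.4 = 1067.6 g/s.

1068 g/s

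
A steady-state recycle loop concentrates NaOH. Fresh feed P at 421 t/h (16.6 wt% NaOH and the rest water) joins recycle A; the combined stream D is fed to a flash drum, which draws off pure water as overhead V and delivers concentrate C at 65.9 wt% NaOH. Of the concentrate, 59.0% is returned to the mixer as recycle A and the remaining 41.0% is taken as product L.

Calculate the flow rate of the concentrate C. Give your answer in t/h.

Overall NaOH balance (none leaves overhead): NaOH in fresh feed = NaOH in product, i.e. 421×0.166 = (1−0.590)·C·0.659.
C = 69.886/(0.659×0.410) = 258.66 t/h.

258.7 t/h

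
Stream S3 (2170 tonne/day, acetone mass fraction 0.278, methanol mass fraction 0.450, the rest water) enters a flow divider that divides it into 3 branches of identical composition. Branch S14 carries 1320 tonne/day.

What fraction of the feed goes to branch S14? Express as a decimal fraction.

Fraction to S14 = 1320/2170 = 0.6083.

0.608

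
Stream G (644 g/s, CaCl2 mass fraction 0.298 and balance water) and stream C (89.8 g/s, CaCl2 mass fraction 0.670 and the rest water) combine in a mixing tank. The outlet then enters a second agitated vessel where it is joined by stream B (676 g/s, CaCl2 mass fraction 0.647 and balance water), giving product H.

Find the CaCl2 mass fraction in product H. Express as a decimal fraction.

Overall, product flow = 1409.8 g/s.
CaCl2 in = 644×0.298 + 89.8×0.670 + 676×0.647 = 689.45 g/s.
CaCl2 fraction in H = 0.489.

0.489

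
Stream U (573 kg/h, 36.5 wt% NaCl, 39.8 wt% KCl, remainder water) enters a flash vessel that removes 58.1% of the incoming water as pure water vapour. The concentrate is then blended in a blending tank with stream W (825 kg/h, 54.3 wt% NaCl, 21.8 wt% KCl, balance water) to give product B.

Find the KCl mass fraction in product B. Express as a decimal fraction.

0.3092

Vapour removed = 0.581×0.237×573 = 78.9 kg/h; concentrate = 494.1 kg/h.
KCl reaching the mixer = 228.05 (from concentrate) + 825×0.218 = 407.9 kg/h.
Product flow = 494.1 + 825 = 1319.1 kg/h; KCl fraction = 0.3092.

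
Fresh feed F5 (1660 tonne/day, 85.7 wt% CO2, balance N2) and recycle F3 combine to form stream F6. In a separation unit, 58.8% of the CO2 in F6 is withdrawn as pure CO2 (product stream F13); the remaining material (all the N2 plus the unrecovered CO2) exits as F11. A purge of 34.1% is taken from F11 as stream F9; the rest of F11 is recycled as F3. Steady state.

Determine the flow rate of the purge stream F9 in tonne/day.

N2 enters only via F5 and leaves only via the purge: 1660×0.143 = 0.341×(N2 in F11), and the separation unit passes all N2, so N2 in F6 = N2 in F11 = 696.13 tonne/day.
CO2 in F6: m_A = 1660×0.857 + (1−0.341)·(1−0.588)·m_A, so m_A = 1422.6/0.7285 = 1952.8 tonne/day.
F11 = (1−0.588)×1952.8 + 696.13 = 1500.7 tonne/day.
Purge F9 = 0.341×1500.7 = 511.74 tonne/day.

511.7 tonne/day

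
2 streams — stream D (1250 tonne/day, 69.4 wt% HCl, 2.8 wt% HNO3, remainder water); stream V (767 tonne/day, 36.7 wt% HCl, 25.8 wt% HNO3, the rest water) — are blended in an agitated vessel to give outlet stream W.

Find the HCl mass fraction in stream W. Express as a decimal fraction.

0.570

Total flow out = 1250 + 767 = 2017 tonne/day.
HCl in = 1250×0.694 + 767×0.367 = 1149 tonne/day.
HCl mass fraction in W = 1149/2017 = 0.570.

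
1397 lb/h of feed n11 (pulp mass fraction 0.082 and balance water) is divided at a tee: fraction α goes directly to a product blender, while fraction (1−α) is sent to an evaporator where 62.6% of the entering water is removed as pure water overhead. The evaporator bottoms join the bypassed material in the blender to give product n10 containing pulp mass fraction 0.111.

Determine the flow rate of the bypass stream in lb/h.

761.9 lb/h

All 1397×0.082 = 114.55 lb/h of pulp reaches n10, so n10 = 114.55/0.111 = 1032 lb/h and vapour = 364.98 lb/h.
The evaporator receives (1−α)·1397 of feed at 0.918 water and removes 0.626 of that water:
0.626×0.918×(1−α)×1397 = 364.98
(1−α) = 364.98/802.81 = 0.4546;  α = 0.5454.
Bypass flow = 0.5454×1397 = 761.88 lb/h.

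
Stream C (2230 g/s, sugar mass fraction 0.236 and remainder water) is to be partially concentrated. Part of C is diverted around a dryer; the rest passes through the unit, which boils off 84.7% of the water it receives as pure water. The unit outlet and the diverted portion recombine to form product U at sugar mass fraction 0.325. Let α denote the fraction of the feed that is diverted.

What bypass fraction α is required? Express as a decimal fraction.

All 2230×0.236 = 526.28 g/s of sugar reaches U, so U = 526.28/0.325 = 1619.3 g/s and vapour = 610.68 g/s.
The evaporator receives (1−α)·2230 of feed at 0.764 water and removes 0.847 of that water:
0.847×0.764×(1−α)×2230 = 610.68
(1−α) = 610.68/1443.1 = 0.4232;  α = 0.5768.

0.577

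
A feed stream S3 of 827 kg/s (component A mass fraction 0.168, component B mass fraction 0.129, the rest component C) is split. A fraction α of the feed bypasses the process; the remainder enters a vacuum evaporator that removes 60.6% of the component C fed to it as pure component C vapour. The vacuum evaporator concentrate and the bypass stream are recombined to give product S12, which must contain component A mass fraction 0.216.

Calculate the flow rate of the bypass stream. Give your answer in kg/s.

395.6 kg/s

All 827×0.168 = 138.94 kg/s of component A reaches S12, so S12 = 138.94/0.216 = 643.22 kg/s and vapour = 183.78 kg/s.
The evaporator receives (1−α)·827 of feed at 0.703 component C and removes 0.606 of that component C:
0.606×0.703×(1−α)×827 = 183.78
(1−α) = 183.78/352.32 = 0.5216;  α = 0.4784.
Bypass flow = 0.4784×827 = 395.61 kg/s.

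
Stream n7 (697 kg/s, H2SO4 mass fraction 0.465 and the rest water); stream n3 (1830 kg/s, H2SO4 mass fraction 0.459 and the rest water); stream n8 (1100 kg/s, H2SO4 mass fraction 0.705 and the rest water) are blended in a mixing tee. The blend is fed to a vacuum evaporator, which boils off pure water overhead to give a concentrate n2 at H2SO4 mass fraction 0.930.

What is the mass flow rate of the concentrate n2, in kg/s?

H2SO4 entering = 697×0.465 + 1830×0.459 + 1100×0.705 = 1939.6 kg/s.
All H2SO4 reports to n2, so n2 = 1939.6/0.930 = 2085.6 kg/s.

2086 kg/s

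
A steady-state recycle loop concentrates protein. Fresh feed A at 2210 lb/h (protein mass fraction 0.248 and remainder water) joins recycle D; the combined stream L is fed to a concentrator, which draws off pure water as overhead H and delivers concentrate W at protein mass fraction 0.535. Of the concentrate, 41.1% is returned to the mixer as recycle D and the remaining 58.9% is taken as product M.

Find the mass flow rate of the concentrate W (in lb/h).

1739 lb/h

Overall protein balance (none leaves overhead): protein in fresh feed = protein in product, i.e. 2210×0.248 = (1−0.411)·W·0.535.
W = 548.08/(0.535×0.589) = 1739.3 lb/h.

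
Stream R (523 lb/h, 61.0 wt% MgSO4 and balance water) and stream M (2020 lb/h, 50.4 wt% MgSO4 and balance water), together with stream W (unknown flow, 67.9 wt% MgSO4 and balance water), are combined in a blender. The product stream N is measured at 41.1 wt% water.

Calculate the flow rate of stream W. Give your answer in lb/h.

1786 lb/h

Let W be the unknown flow. Total out = 2543 + W.
water balance: 1205.9 + 0.321·W = 0.411·(2543 + W)
(0.321 − 0.411)·W = 0.411×2543 − 1205.9 = -160.72
W = -160.72 / -0.090 = 1785.7 lb/h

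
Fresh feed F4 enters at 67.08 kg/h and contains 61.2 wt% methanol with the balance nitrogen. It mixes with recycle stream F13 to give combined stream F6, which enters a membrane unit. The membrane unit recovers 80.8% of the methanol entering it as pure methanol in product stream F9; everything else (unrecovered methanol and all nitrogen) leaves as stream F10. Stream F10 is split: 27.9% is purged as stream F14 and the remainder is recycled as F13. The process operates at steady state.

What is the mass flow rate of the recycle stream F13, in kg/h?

73.86 kg/h

nitrogen enters only via F4 and leaves only via the purge: 67.08×0.388 = 0.279×(nitrogen in F10), and the membrane unit passes all nitrogen, so nitrogen in F6 = nitrogen in F10 = 93.287 kg/h.
methanol in F6: m_A = 67.08×0.612 + (1−0.279)·(1−0.808)·m_A, so m_A = 41.053/0.8616 = 47.649 kg/h.
F10 = (1−0.808)×47.649 + 93.287 = 102.44 kg/h.
Recycle F13 = (1−0.279)×102.44 = 73.856 kg/h.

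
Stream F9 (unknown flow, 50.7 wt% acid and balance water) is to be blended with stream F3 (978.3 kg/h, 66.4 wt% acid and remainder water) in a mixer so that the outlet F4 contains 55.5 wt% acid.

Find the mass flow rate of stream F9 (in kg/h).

2222 kg/h

Let F9 be the unknown flow. Total out = 978.3 + F9.
acid balance: 649.59 + 0.507·F9 = 0.555·(978.3 + F9)
(0.507 − 0.555)·F9 = 0.555×978.3 − 649.59 = -106.63
F9 = -106.63 / -0.048 = 2221.6 kg/h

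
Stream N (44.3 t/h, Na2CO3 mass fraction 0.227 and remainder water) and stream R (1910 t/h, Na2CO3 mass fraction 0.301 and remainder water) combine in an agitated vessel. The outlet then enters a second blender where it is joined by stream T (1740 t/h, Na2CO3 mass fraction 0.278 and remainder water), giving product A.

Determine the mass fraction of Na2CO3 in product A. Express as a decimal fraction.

Overall, product flow = 3694.3 t/h.
Na2CO3 in = 44.3×0.227 + 1910×0.301 + 1740×0.278 = 1068.7 t/h.
Na2CO3 fraction in A = 0.289.

0.289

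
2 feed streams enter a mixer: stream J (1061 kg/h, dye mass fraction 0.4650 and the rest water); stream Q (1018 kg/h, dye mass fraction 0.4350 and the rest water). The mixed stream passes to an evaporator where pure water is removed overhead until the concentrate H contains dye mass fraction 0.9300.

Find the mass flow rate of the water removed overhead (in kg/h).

1072 kg/h

dye entering = 1061×0.465 + 1018×0.435 = 936.19 kg/h.
All dye reports to H, so H = 936.19/0.930 = 1006.7 kg/h.
Total feed = 2079 kg/h; overhead = 2079 − 1006.7 = 1072.3 kg/h.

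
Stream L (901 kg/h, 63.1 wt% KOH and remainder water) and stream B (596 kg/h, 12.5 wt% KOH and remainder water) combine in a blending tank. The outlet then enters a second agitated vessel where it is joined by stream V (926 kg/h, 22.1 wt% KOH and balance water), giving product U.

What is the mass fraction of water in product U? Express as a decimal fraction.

0.650

Overall, product flow = 2423 kg/h.
water in = 901×0.369 + 596×0.875 + 926×0.779 = 1575.3 kg/h.
water fraction in U = 0.650.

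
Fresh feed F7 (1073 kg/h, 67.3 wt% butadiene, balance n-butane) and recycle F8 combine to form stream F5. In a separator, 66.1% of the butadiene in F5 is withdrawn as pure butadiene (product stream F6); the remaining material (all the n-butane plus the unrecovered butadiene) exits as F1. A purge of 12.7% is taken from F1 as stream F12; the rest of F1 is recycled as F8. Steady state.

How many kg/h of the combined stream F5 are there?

3788 kg/h

n-butane enters only via F7 and leaves only via the purge: 1073×0.327 = 0.127×(n-butane in F1), and the separator passes all n-butane, so n-butane in F5 = n-butane in F1 = 2762.8 kg/h.
butadiene in F5: m_A = 1073×0.673 + (1−0.127)·(1−0.661)·m_A, so m_A = 722.13/0.7041 = 1025.7 kg/h.
F5 = 1025.7 + 2762.8 = 3788.4 kg/h.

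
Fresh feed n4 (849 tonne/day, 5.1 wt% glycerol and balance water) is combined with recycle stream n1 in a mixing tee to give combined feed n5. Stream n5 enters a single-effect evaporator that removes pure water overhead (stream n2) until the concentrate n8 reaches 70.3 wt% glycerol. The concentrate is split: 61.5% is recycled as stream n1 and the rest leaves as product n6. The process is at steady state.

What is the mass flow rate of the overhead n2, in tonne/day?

787.4 tonne/day

Overall glycerol balance (none leaves overhead): glycerol in fresh feed = glycerol in product, i.e. 849×0.051 = (1−0.615)·n8·0.703.
n8 = 43.299/(0.703×0.385) = 159.98 tonne/day.
Recycle n1 = 0.615×159.98 = 98.387 tonne/day.
Combined feed n5 = 849 + 98.387 = 947.39 tonne/day.
Overhead n2 = n5 − n8 = 947.39 − 159.98 = 787.41 tonne/day.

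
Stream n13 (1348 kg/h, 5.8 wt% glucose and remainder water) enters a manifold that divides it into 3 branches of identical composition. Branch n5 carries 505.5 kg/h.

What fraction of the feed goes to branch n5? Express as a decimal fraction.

0.375

Fraction to n5 = 505.5/1348 = 0.3750.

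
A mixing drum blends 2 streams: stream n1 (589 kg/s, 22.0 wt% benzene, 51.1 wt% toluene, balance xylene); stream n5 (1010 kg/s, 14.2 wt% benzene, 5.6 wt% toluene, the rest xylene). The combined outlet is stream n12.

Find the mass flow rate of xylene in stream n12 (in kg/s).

968.5 kg/s

xylene out = xylene in = 589×0.269 + 1010×0.802 = 968.46 kg/s.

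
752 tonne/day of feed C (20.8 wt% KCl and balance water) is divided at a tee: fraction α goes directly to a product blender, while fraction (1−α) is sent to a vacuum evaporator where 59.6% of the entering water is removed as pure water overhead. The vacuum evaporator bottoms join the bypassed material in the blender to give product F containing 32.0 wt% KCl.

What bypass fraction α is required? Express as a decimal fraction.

All 752×0.208 = 156.42 tonne/day of KCl reaches F, so F = 156.42/0.320 = 488.8 tonne/day and vapour = 263.2 tonne/day.
The evaporator receives (1−α)·752 of feed at 0.792 water and removes 0.596 of that water:
0.596×0.792×(1−α)×752 = 263.2
(1−α) = 263.2/354.97 = 0.7415;  α = 0.2585.

0.259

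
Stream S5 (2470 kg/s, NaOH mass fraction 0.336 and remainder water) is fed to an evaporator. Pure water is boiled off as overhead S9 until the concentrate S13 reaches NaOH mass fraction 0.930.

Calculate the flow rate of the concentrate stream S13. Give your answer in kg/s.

NaOH is conserved: 2470×0.336 = 829.92 kg/s all reports to the concentrate.
Concentrate = 829.92/(target fraction) = 892.39 kg/s.

892.4 kg/s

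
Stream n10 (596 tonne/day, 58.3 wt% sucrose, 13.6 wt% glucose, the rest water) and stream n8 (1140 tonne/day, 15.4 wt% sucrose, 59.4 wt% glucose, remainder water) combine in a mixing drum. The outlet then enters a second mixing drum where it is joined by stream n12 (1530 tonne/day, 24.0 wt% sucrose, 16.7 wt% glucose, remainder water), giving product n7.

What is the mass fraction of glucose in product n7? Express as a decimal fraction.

0.3104

Overall, product flow = 3266 tonne/day.
glucose in = 596×0.136 + 1140×0.594 + 1530×0.167 = 1013.7 tonne/day.
glucose fraction in n7 = 0.3104.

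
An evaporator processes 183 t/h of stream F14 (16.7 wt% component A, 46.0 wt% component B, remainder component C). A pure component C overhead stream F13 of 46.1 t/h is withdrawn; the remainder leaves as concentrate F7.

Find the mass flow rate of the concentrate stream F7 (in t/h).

136.9 t/h

Concentrate = 183 − 46.1 = 136.9 t/h.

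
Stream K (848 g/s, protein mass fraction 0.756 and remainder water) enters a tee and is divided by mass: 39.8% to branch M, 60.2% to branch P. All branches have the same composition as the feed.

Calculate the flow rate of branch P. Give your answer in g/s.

510.5 g/s

Branch P flow = 0.602×848 = 510.5 g/s.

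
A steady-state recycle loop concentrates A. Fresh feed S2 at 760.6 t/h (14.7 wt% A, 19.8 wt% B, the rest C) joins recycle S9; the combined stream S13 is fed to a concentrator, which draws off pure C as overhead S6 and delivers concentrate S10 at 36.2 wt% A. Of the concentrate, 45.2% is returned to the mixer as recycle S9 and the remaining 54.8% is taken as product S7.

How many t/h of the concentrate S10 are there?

563.6 t/h

Overall A balance (none leaves overhead): A in fresh feed = A in product, i.e. 760.6×0.147 = (1−0.452)·S10·0.362.
S10 = 111.81/(0.362×0.548) = 563.62 t/h.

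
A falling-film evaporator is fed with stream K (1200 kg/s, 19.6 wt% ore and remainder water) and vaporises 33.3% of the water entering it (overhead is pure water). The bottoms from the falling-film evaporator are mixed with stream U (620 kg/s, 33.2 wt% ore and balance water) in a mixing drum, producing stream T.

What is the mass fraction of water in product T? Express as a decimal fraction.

0.706

Vapour removed = 0.333×0.804×1200 = 321.28 kg/s; concentrate = 878.72 kg/s.
water reaching the mixer = 643.52 (from concentrate) + 620×0.668 = 1057.7 kg/s.
Product flow = 878.72 + 620 = 1498.7 kg/s; water fraction = 0.706.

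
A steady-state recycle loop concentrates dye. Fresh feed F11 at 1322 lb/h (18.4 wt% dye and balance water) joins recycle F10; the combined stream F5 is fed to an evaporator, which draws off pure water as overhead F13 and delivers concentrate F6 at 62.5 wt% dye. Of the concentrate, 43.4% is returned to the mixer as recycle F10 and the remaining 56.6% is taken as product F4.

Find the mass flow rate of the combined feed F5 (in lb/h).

1620 lb/h

Overall dye balance (none leaves overhead): dye in fresh feed = dye in product, i.e. 1322×0.184 = (1−0.434)·F6·0.625.
F6 = 243.25/(0.625×0.566) = 687.63 lb/h.
Recycle F10 = 0.434×687.63 = 298.43 lb/h.
Combined feed F5 = 1322 + 298.43 = 1620.4 lb/h.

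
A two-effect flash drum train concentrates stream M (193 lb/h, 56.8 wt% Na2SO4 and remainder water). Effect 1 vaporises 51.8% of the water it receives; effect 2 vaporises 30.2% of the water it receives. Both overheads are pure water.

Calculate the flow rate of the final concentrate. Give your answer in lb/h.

137.7 lb/h

water in feed = 193×0.432 = 83.376 lb/h.
After stage 1: water left = (1−0.518)×83.376 = 40.187; stream total = 149.81 lb/h.
After stage 2: water left = (1−0.302)×40.187 = 28.051; final concentrate = 137.67 lb/h.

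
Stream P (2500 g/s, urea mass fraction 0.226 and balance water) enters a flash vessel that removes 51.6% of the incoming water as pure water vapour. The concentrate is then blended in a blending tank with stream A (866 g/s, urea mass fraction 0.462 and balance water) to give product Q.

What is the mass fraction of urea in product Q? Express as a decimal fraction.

Vapour removed = 0.516×0.774×2500 = 998.46 g/s; concentrate = 1501.5 g/s.
urea reaching the mixer = 565 (from concentrate) + 866×0.462 = 965.09 g/s.
Product flow = 1501.5 + 866 = 2367.5 g/s; urea fraction = 0.408.

0.408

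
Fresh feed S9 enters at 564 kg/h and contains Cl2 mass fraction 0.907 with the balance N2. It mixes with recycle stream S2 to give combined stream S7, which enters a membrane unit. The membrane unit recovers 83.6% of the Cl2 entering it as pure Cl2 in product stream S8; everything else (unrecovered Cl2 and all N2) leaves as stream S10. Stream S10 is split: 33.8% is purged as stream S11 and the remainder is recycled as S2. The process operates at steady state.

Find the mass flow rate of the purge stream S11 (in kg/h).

N2 enters only via S9 and leaves only via the purge: 564×0.093 = 0.338×(N2 in S10), and the membrane unit passes all N2, so N2 in S7 = N2 in S10 = 155.18 kg/h.
Cl2 in S7: m_A = 564×0.907 + (1−0.338)·(1−0.836)·m_A, so m_A = 511.55/0.8914 = 573.85 kg/h.
S10 = (1−0.836)×573.85 + 155.18 = 249.29 kg/h.
Purge S11 = 0.338×249.29 = 84.262 kg/h.

84.26 kg/h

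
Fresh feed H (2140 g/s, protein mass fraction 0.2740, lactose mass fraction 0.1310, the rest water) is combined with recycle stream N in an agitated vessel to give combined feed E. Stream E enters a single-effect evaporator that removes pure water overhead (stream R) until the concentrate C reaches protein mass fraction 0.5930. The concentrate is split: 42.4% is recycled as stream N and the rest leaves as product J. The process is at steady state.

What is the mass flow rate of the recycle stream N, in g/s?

727.9 g/s

Overall protein balance (none leaves overhead): protein in fresh feed = protein in product, i.e. 2140×0.274 = (1−0.424)·C·0.593.
C = 586.36/(0.593×0.576) = 1716.7 g/s.
Recycle N = 0.424×1716.7 = 727.87 g/s.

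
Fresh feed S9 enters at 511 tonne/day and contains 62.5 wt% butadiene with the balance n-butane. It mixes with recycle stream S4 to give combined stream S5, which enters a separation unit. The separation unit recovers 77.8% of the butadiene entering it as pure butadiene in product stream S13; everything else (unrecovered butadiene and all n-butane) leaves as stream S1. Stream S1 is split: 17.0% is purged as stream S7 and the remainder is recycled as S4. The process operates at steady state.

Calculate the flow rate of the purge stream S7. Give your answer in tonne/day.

n-butane enters only via S9 and leaves only via the purge: 511×0.375 = 0.170×(n-butane in S1), and the separation unit passes all n-butane, so n-butane in S5 = n-butane in S1 = 1127.2 tonne/day.
butadiene in S5: m_A = 511×0.625 + (1−0.170)·(1−0.778)·m_A, so m_A = 319.38/0.8157 = 391.52 tonne/day.
S1 = (1−0.778)×391.52 + 1127.2 = 1214.1 tonne/day.
Purge S7 = 0.170×1214.1 = 206.4 tonne/day.

206.4 tonne/day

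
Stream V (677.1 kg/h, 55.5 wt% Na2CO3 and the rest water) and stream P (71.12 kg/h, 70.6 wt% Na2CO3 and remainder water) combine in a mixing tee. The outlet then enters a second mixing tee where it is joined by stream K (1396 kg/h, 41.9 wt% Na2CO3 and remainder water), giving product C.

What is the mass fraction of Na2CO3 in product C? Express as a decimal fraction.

Overall, product flow = 2144.2 kg/h.
Na2CO3 in = 677.1×0.555 + 71.12×0.706 + 1396×0.419 = 1010.9 kg/h.
Na2CO3 fraction in C = 0.4715.

0.4715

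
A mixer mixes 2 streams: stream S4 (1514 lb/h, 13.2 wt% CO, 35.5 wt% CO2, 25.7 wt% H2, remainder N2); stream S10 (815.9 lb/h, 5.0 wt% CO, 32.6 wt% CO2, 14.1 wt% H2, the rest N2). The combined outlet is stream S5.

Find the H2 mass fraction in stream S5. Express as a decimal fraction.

0.216

Total flow out = 1514 + 815.9 = 2329.9 lb/h.
H2 in = 1514×0.257 + 815.9×0.141 = 504.14 lb/h.
H2 mass fraction in S5 = 504.14/2329.9 = 0.216.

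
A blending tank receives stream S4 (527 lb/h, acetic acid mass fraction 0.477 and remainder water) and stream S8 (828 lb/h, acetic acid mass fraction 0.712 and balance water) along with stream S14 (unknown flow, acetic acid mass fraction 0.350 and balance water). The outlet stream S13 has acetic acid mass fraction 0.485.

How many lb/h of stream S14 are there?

Let S14 be the unknown flow. Total out = 1355 + S14.
acetic acid balance: 840.91 + 0.350·S14 = 0.485·(1355 + S14)
(0.350 − 0.485)·S14 = 0.485×1355 − 840.91 = -183.74
S14 = -183.74 / -0.135 = 1361 lb/h

1361 lb/h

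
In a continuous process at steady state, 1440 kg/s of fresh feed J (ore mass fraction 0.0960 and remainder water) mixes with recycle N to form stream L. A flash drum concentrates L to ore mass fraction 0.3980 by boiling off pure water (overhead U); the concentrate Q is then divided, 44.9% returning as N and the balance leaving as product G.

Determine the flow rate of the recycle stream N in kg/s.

283 kg/s

Overall ore balance (none leaves overhead): ore in fresh feed = ore in product, i.e. 1440×0.096 = (1−0.449)·Q·0.398.
Q = 138.24/(0.398×0.551) = 630.38 kg/s.
Recycle N = 0.449×630.38 = 283.04 kg/s.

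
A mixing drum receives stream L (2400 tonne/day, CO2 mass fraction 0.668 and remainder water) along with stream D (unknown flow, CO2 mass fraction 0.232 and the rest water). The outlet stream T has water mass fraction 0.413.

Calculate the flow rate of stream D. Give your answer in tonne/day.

547.6 tonne/day

Let D be the unknown flow. Total out = 2400 + D.
water balance: 796.8 + 0.768·D = 0.413·(2400 + D)
(0.768 − 0.413)·D = 0.413×2400 − 796.8 = 194.4
D = 194.4 / 0.355 = 547.61 tonne/day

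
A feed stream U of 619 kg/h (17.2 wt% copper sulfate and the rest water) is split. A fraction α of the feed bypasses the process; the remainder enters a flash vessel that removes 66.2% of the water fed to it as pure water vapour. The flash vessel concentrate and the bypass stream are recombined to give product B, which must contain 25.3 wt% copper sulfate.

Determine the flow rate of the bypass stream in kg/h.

257.5 kg/h

All 619×0.172 = 106.47 kg/h of copper sulfate reaches B, so B = 106.47/0.253 = 420.82 kg/h and vapour = 198.18 kg/h.
The evaporator receives (1−α)·619 of feed at 0.828 water and removes 0.662 of that water:
0.662×0.828×(1−α)×619 = 198.18
(1−α) = 198.18/339.3 = 0.5841;  α = 0.4159.
Bypass flow = 0.4159×619 = 257.45 kg/h.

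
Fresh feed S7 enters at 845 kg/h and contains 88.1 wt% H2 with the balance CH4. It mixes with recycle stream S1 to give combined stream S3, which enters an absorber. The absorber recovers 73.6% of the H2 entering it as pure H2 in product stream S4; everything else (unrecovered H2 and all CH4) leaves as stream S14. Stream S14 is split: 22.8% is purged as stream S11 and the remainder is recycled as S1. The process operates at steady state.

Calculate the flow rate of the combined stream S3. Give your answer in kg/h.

CH4 enters only via S7 and leaves only via the purge: 845×0.119 = 0.228×(CH4 in S14), and the absorber passes all CH4, so CH4 in S3 = CH4 in S14 = 441.03 kg/h.
H2 in S3: m_A = 845×0.881 + (1−0.228)·(1−0.736)·m_A, so m_A = 744.45/0.7962 = 935.01 kg/h.
S3 = 935.01 + 441.03 = 1376 kg/h.

1376 kg/h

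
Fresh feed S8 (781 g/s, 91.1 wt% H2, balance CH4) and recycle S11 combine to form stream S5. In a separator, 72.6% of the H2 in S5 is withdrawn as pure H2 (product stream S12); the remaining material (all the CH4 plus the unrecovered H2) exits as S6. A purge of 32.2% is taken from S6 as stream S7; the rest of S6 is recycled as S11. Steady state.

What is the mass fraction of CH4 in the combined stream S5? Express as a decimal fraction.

CH4 enters only via S8 and leaves only via the purge: 781×0.089 = 0.322×(CH4 in S6), and the separator passes all CH4, so CH4 in S5 = CH4 in S6 = 215.87 g/s.
H2 in S5: m_A = 781×0.911 + (1−0.322)·(1−0.726)·m_A, so m_A = 711.49/0.8142 = 873.82 g/s.
S5 = 873.82 + 215.87 = 1089.7 g/s.
CH4 fraction in S5 = 215.87/1089.7 = 0.198.

0.198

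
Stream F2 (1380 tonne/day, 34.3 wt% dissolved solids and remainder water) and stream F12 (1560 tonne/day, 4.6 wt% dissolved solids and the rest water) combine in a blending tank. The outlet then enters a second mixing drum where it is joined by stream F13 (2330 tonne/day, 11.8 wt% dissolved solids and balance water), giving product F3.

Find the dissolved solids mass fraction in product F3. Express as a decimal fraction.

Overall, product flow = 5270 tonne/day.
dissolved solids in = 1380×0.343 + 1560×0.046 + 2330×0.118 = 820.04 tonne/day.
dissolved solids fraction in F3 = 0.156.

0.156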